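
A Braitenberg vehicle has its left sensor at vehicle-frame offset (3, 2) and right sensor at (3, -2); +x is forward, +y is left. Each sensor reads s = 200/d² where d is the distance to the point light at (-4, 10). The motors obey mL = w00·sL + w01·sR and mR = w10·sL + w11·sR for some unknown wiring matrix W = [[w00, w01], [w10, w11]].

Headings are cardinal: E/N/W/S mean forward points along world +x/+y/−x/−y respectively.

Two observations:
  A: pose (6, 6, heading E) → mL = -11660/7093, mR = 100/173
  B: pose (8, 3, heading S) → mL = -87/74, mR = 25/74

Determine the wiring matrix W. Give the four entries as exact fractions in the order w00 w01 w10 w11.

obs A: pose=(6,6,E) → sL=200/173, sR=40/41, mL=-11660/7093, mR=100/173
obs B: pose=(8,3,S) → sL=25/37, sR=1, mL=-87/74, mR=25/74
sensor matrix S = [[200/173, 40/41], [25/37, 1]]; det S = 130400/262441
solve [mL_A; mL_B] = S·[w00; w01] and [mR_A; mR_B] = S·[w10; w11]:
  w00 = -1, w01 = -1/2, w10 = 1/2, w11 = 0

-1 -1/2 1/2 0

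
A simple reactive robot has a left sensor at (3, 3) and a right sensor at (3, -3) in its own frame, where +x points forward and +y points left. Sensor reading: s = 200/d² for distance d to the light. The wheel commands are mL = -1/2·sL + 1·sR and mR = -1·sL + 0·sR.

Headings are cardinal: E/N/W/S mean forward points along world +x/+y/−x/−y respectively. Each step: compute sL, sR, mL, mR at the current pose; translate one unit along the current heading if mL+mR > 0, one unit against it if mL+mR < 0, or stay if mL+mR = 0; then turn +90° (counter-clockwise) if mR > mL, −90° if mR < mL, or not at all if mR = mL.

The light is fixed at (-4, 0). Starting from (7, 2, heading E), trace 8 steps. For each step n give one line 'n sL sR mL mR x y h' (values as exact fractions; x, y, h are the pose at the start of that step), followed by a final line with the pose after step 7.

0 200/221 200/197 24500/43537 -200/221 7 2 E
1 20/17 4 58/17 -20/17 6 2 S
2 200/53 40/13 820/689 -200/53 6 1 W
3 5/2 50/53 -65/212 -5/2 7 1 N
4 40/41 40/41 20/41 -40/41 7 0 E
5 100/89 100/29 7450/2581 -100/89 6 0 S
6 40/13 200/53 1540/689 -40/13 6 -1 W
7 50/17 1 -8/17 -50/17 7 -1 N
final 7 -2 E

n=0: pose=(7,2,E); sL=200/221, sR=200/197; mL=24500/43537, mR=-200/221; mL+mR=-14900/43537 → advance -1; mR−mL=-63900/43537 → turn -1·90°
n=1: pose=(6,2,S); sL=20/17, sR=4; mL=58/17, mR=-20/17; mL+mR=38/17 → advance +1; mR−mL=-78/17 → turn -1·90°
n=2: pose=(6,1,W); sL=200/53, sR=40/13; mL=820/689, mR=-200/53; mL+mR=-1780/689 → advance -1; mR−mL=-3420/689 → turn -1·90°
n=3: pose=(7,1,N); sL=5/2, sR=50/53; mL=-65/212, mR=-5/2; mL+mR=-595/212 → advance -1; mR−mL=-465/212 → turn -1·90°
n=4: pose=(7,0,E); sL=40/41, sR=40/41; mL=20/41, mR=-40/41; mL+mR=-20/41 → advance -1; mR−mL=-60/41 → turn -1·90°
n=5: pose=(6,0,S); sL=100/89, sR=100/29; mL=7450/2581, mR=-100/89; mL+mR=4550/2581 → advance +1; mR−mL=-10350/2581 → turn -1·90°
n=6: pose=(6,-1,W); sL=40/13, sR=200/53; mL=1540/689, mR=-40/13; mL+mR=-580/689 → advance -1; mR−mL=-3660/689 → turn -1·90°
n=7: pose=(7,-1,N); sL=50/17, sR=1; mL=-8/17, mR=-50/17; mL+mR=-58/17 → advance -1; mR−mL=-42/17 → turn -1·90°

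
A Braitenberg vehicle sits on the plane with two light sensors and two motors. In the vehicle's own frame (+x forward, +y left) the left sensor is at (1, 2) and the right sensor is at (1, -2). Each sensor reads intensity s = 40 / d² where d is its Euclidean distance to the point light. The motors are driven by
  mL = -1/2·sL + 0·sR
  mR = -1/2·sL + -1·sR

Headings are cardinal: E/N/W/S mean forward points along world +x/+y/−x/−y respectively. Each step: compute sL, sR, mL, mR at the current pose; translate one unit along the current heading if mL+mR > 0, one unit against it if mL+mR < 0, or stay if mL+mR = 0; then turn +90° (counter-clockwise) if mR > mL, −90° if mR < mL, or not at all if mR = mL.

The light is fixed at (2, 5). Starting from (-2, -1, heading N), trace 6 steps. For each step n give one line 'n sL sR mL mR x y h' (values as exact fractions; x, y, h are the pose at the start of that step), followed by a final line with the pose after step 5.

n=0: pose=(-2,-1,N); sL=40/61, sR=40/29; mL=-20/61, mR=-3020/1769; mL+mR=-3600/1769 → advance -1; mR−mL=-40/29 → turn -1·90°
n=1: pose=(-2,-2,E); sL=20/17, sR=4/9; mL=-10/17, mR=-158/153; mL+mR=-248/153 → advance -1; mR−mL=-4/9 → turn -1·90°
n=2: pose=(-3,-2,S); sL=40/73, sR=40/113; mL=-20/73, mR=-5180/8249; mL+mR=-7440/8249 → advance -1; mR−mL=-40/113 → turn -1·90°
n=3: pose=(-3,-1,W); sL=2/5, sR=10/13; mL=-1/5, mR=-63/65; mL+mR=-76/65 → advance -1; mR−mL=-10/13 → turn -1·90°
n=4: pose=(-2,-1,N); sL=40/61, sR=40/29; mL=-20/61, mR=-3020/1769; mL+mR=-3600/1769 → advance -1; mR−mL=-40/29 → turn -1·90°
n=5: pose=(-2,-2,E); sL=20/17, sR=4/9; mL=-10/17, mR=-158/153; mL+mR=-248/153 → advance -1; mR−mL=-4/9 → turn -1·90°

0 40/61 40/29 -20/61 -3020/1769 -2 -1 N
1 20/17 4/9 -10/17 -158/153 -2 -2 E
2 40/73 40/113 -20/73 -5180/8249 -3 -2 S
3 2/5 10/13 -1/5 -63/65 -3 -1 W
4 40/61 40/29 -20/61 -3020/1769 -2 -1 N
5 20/17 4/9 -10/17 -158/153 -2 -2 E
final -3 -2 S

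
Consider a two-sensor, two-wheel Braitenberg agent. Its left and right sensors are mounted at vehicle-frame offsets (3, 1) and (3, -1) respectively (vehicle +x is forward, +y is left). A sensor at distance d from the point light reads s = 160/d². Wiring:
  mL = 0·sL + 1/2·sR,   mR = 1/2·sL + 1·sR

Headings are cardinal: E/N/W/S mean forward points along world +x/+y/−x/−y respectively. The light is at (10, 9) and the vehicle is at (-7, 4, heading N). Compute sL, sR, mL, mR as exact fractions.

left sensor world pos  = (-8, 7); dL² = 328
right sensor world pos = (-6, 7); dR² = 260
sL = 160/328 = 20/41
sR = 160/260 = 8/13
mL = 0·sL + 1/2·sR = 4/13
mR = 1/2·sL + 1·sR = 458/533

20/41 8/13 4/13 458/533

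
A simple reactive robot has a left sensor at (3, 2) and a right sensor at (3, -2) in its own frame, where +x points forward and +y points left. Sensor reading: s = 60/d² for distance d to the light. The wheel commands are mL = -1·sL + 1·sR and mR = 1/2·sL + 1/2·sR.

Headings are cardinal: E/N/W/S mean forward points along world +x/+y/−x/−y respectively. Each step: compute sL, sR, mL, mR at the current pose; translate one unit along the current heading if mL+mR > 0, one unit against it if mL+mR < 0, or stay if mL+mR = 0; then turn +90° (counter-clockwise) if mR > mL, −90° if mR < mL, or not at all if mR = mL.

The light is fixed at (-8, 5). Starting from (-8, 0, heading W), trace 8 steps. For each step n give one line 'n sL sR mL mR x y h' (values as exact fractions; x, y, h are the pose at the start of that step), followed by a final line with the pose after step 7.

n=0: pose=(-8,0,W); sL=30/29, sR=10/3; mL=200/87, mR=190/87; mL+mR=130/29 → advance +1; mR−mL=-10/87 → turn -1·90°
n=1: pose=(-9,0,N); sL=60/13, sR=12; mL=96/13, mR=108/13; mL+mR=204/13 → advance +1; mR−mL=12/13 → turn +1·90°
n=2: pose=(-9,1,W); sL=15/13, sR=3; mL=24/13, mR=27/13; mL+mR=51/13 → advance +1; mR−mL=3/13 → turn +1·90°
n=3: pose=(-10,1,S); sL=60/49, sR=12/13; mL=-192/637, mR=684/637; mL+mR=492/637 → advance +1; mR−mL=876/637 → turn +1·90°
n=4: pose=(-10,0,E); sL=6, sR=6/5; mL=-24/5, mR=18/5; mL+mR=-6/5 → advance -1; mR−mL=42/5 → turn +1·90°
n=5: pose=(-11,0,N); sL=60/29, sR=12; mL=288/29, mR=204/29; mL+mR=492/29 → advance +1; mR−mL=-84/29 → turn -1·90°
n=6: pose=(-11,1,E); sL=15, sR=5/3; mL=-40/3, mR=25/3; mL+mR=-5 → advance -1; mR−mL=65/3 → turn +1·90°
n=7: pose=(-12,1,N); sL=60/37, sR=12; mL=384/37, mR=252/37; mL+mR=636/37 → advance +1; mR−mL=-132/37 → turn -1·90°

0 30/29 10/3 200/87 190/87 -8 0 W
1 60/13 12 96/13 108/13 -9 0 N
2 15/13 3 24/13 27/13 -9 1 W
3 60/49 12/13 -192/637 684/637 -10 1 S
4 6 6/5 -24/5 18/5 -10 0 E
5 60/29 12 288/29 204/29 -11 0 N
6 15 5/3 -40/3 25/3 -11 1 E
7 60/37 12 384/37 252/37 -12 1 N
final -12 2 E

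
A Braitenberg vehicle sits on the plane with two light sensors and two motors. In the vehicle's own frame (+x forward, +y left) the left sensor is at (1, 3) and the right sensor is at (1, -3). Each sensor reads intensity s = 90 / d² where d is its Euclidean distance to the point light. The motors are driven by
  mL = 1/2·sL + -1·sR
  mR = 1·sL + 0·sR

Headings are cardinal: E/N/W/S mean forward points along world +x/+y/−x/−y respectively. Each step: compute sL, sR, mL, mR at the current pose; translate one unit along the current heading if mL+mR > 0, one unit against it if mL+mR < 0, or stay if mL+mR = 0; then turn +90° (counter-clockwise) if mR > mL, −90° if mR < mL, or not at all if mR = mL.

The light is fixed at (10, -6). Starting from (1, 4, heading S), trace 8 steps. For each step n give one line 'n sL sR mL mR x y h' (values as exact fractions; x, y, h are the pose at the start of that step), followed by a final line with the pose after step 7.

n=0: pose=(1,4,S); sL=10/13, sR=2/5; mL=-1/65, mR=10/13; mL+mR=49/65 → advance +1; mR−mL=51/65 → turn +1·90°
n=1: pose=(1,3,E); sL=45/104, sR=9/10; mL=-711/1040, mR=45/104; mL+mR=-261/1040 → advance -1; mR−mL=1161/1040 → turn +1·90°
n=2: pose=(0,3,N); sL=90/269, sR=90/149; mL=-17505/40081, mR=90/269; mL+mR=-4095/40081 → advance -1; mR−mL=30915/40081 → turn +1·90°
n=3: pose=(0,2,W); sL=45/73, sR=45/121; mL=-1125/17666, mR=45/73; mL+mR=9765/17666 → advance +1; mR−mL=12015/17666 → turn +1·90°
n=4: pose=(-1,2,S); sL=90/113, sR=18/49; mL=171/5537, mR=90/113; mL+mR=4581/5537 → advance +1; mR−mL=4239/5537 → turn +1·90°
n=5: pose=(-1,1,E); sL=9/20, sR=45/58; mL=-639/1160, mR=9/20; mL+mR=-117/1160 → advance -1; mR−mL=1161/1160 → turn +1·90°
n=6: pose=(-2,1,N); sL=90/289, sR=18/29; mL=-3897/8381, mR=90/289; mL+mR=-1287/8381 → advance -1; mR−mL=6507/8381 → turn +1·90°
n=7: pose=(-2,0,W); sL=45/89, sR=9/25; mL=-477/4450, mR=45/89; mL+mR=1773/4450 → advance +1; mR−mL=2727/4450 → turn +1·90°

0 10/13 2/5 -1/65 10/13 1 4 S
1 45/104 9/10 -711/1040 45/104 1 3 E
2 90/269 90/149 -17505/40081 90/269 0 3 N
3 45/73 45/121 -1125/17666 45/73 0 2 W
4 90/113 18/49 171/5537 90/113 -1 2 S
5 9/20 45/58 -639/1160 9/20 -1 1 E
6 90/289 18/29 -3897/8381 90/289 -2 1 N
7 45/89 9/25 -477/4450 45/89 -2 0 W
final -3 0 S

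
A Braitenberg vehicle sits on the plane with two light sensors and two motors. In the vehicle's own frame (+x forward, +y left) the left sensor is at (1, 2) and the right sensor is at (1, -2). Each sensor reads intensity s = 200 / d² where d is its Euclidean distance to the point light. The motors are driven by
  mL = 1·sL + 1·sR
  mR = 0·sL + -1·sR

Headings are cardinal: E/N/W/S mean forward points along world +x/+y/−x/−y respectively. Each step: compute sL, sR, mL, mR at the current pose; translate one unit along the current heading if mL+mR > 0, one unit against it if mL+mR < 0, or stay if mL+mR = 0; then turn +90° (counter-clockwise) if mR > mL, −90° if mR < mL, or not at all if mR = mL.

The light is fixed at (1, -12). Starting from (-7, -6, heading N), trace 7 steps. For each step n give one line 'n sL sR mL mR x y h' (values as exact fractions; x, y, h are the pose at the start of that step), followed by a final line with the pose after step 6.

n=0: pose=(-7,-6,N); sL=200/149, sR=40/17; mL=9360/2533, mR=-40/17; mL+mR=200/149 → advance +1; mR−mL=-15320/2533 → turn -1·90°
n=1: pose=(-7,-5,E); sL=20/13, sR=100/37; mL=2040/481, mR=-100/37; mL+mR=20/13 → advance +1; mR−mL=-3340/481 → turn -1·90°
n=2: pose=(-6,-5,S); sL=200/61, sR=200/117; mL=35600/7137, mR=-200/117; mL+mR=200/61 → advance +1; mR−mL=-47800/7137 → turn -1·90°
n=3: pose=(-6,-6,W); sL=5/2, sR=25/16; mL=65/16, mR=-25/16; mL+mR=5/2 → advance +1; mR−mL=-45/8 → turn -1·90°
n=4: pose=(-7,-6,N); sL=200/149, sR=40/17; mL=9360/2533, mR=-40/17; mL+mR=200/149 → advance +1; mR−mL=-15320/2533 → turn -1·90°
n=5: pose=(-7,-5,E); sL=20/13, sR=100/37; mL=2040/481, mR=-100/37; mL+mR=20/13 → advance +1; mR−mL=-3340/481 → turn -1·90°
n=6: pose=(-6,-5,S); sL=200/61, sR=200/117; mL=35600/7137, mR=-200/117; mL+mR=200/61 → advance +1; mR−mL=-47800/7137 → turn -1·90°

0 200/149 40/17 9360/2533 -40/17 -7 -6 N
1 20/13 100/37 2040/481 -100/37 -7 -5 E
2 200/61 200/117 35600/7137 -200/117 -6 -5 S
3 5/2 25/16 65/16 -25/16 -6 -6 W
4 200/149 40/17 9360/2533 -40/17 -7 -6 N
5 20/13 100/37 2040/481 -100/37 -7 -5 E
6 200/61 200/117 35600/7137 -200/117 -6 -5 S
final -6 -6 W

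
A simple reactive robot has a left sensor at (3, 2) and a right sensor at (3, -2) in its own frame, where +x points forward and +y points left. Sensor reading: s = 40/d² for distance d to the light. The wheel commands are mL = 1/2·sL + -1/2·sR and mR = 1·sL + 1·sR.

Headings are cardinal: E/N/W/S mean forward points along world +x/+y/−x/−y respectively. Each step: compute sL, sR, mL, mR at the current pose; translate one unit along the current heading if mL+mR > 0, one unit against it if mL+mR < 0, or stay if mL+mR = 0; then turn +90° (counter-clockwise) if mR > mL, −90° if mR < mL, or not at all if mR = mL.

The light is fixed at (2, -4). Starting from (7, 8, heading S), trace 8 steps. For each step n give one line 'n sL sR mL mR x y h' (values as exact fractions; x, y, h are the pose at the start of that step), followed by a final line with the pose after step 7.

n=0: pose=(7,8,S); sL=4/13, sR=4/9; mL=-8/117, mR=88/117; mL+mR=80/117 → advance +1; mR−mL=32/39 → turn +1·90°
n=1: pose=(7,7,E); sL=40/233, sR=8/29; mL=-352/6757, mR=3024/6757; mL+mR=2672/6757 → advance +1; mR−mL=3376/6757 → turn +1·90°
n=2: pose=(8,7,N); sL=10/53, sR=2/13; mL=12/689, mR=236/689; mL+mR=248/689 → advance +1; mR−mL=224/689 → turn +1·90°
n=3: pose=(8,8,W); sL=40/109, sR=8/41; mL=384/4469, mR=2512/4469; mL+mR=2896/4469 → advance +1; mR−mL=2128/4469 → turn +1·90°
n=4: pose=(7,8,S); sL=4/13, sR=4/9; mL=-8/117, mR=88/117; mL+mR=80/117 → advance +1; mR−mL=32/39 → turn +1·90°
n=5: pose=(7,7,E); sL=40/233, sR=8/29; mL=-352/6757, mR=3024/6757; mL+mR=2672/6757 → advance +1; mR−mL=3376/6757 → turn +1·90°
n=6: pose=(8,7,N); sL=10/53, sR=2/13; mL=12/689, mR=236/689; mL+mR=248/689 → advance +1; mR−mL=224/689 → turn +1·90°
n=7: pose=(8,8,W); sL=40/109, sR=8/41; mL=384/4469, mR=2512/4469; mL+mR=2896/4469 → advance +1; mR−mL=2128/4469 → turn +1·90°

0 4/13 4/9 -8/117 88/117 7 8 S
1 40/233 8/29 -352/6757 3024/6757 7 7 E
2 10/53 2/13 12/689 236/689 8 7 N
3 40/109 8/41 384/4469 2512/4469 8 8 W
4 4/13 4/9 -8/117 88/117 7 8 S
5 40/233 8/29 -352/6757 3024/6757 7 7 E
6 10/53 2/13 12/689 236/689 8 7 N
7 40/109 8/41 384/4469 2512/4469 8 8 W
final 7 8 S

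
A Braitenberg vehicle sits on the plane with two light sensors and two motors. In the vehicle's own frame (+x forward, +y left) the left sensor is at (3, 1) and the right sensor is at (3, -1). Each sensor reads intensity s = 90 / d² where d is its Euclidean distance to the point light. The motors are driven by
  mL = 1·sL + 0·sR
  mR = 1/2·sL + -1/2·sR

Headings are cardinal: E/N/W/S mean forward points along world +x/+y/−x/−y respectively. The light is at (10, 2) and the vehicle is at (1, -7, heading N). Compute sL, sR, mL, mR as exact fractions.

45/68 9/10 45/68 -81/680

left sensor world pos  = (0, -4); dL² = 136
right sensor world pos = (2, -4); dR² = 100
sL = 90/136 = 45/68
sR = 90/100 = 9/10
mL = 1·sL + 0·sR = 45/68
mR = 1/2·sL + -1/2·sR = -81/680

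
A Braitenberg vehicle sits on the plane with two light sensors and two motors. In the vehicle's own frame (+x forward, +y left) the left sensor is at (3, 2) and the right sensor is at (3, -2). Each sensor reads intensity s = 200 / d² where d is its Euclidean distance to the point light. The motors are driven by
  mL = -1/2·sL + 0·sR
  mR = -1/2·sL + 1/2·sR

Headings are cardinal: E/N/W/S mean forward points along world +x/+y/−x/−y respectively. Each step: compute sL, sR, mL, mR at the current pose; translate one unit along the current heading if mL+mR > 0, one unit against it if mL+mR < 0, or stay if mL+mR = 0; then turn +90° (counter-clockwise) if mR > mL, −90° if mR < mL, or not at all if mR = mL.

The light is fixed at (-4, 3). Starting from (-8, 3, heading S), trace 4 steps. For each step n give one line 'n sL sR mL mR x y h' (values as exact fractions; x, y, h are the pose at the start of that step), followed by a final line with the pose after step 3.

0 200/13 40/9 -100/13 -640/117 -8 3 S
1 20 100 -10 40 -8 4 E
2 200/41 200/17 -100/41 2400/697 -7 4 N
3 50/9 50/13 -25/9 -100/117 -7 5 W
final -6 5 S

n=0: pose=(-8,3,S); sL=200/13, sR=40/9; mL=-100/13, mR=-640/117; mL+mR=-1540/117 → advance -1; mR−mL=20/9 → turn +1·90°
n=1: pose=(-8,4,E); sL=20, sR=100; mL=-10, mR=40; mL+mR=30 → advance +1; mR−mL=50 → turn +1·90°
n=2: pose=(-7,4,N); sL=200/41, sR=200/17; mL=-100/41, mR=2400/697; mL+mR=700/697 → advance +1; mR−mL=100/17 → turn +1·90°
n=3: pose=(-7,5,W); sL=50/9, sR=50/13; mL=-25/9, mR=-100/117; mL+mR=-425/117 → advance -1; mR−mL=25/13 → turn +1·90°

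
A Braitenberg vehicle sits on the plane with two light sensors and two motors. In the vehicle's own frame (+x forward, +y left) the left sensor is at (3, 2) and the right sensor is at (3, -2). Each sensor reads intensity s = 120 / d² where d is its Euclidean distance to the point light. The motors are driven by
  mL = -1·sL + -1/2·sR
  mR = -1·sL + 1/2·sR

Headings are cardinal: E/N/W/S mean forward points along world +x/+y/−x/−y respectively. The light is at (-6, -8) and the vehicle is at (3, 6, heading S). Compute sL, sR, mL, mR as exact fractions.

left sensor world pos  = (5, 3); dL² = 242
right sensor world pos = (1, 3); dR² = 170
sL = 120/242 = 60/121
sR = 120/170 = 12/17
mL = -1·sL + -1/2·sR = -1746/2057
mR = -1·sL + 1/2·sR = -294/2057

60/121 12/17 -1746/2057 -294/2057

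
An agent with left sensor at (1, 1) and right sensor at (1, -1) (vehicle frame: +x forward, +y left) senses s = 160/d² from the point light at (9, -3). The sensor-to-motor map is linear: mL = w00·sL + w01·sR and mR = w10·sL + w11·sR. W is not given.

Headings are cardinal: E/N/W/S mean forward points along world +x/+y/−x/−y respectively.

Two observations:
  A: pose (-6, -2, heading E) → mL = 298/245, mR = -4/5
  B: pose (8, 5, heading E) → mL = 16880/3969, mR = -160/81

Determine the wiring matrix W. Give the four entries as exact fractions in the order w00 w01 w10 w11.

obs A: pose=(-6,-2,E) → sL=4/5, sR=40/49, mL=298/245, mR=-4/5
obs B: pose=(8,5,E) → sL=160/81, sR=160/49, mL=16880/3969, mR=-160/81
sensor matrix S = [[4/5, 40/49], [160/81, 160/49]]; det S = 3968/3969
solve [mL_A; mL_B] = S·[w00; w01] and [mR_A; mR_B] = S·[w10; w11]:
  w00 = 1/2, w01 = 1, w10 = -1, w11 = 0

1/2 1 -1 0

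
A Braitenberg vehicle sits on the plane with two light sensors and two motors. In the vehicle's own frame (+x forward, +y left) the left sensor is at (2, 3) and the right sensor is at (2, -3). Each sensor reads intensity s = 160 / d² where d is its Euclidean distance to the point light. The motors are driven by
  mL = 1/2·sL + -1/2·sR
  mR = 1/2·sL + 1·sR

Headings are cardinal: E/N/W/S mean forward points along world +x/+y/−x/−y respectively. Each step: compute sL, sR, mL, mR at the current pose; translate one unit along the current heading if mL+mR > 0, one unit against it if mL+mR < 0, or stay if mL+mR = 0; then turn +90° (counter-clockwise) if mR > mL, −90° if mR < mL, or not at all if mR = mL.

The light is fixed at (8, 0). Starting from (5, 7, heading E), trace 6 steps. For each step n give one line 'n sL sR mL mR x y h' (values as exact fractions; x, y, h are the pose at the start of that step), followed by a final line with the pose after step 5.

0 160/101 160/17 -6720/1717 17520/1717 5 7 E
1 80/53 80/41 -480/2173 5880/2173 6 7 N
2 160/41 160/137 7680/5617 17520/5617 6 8 W
3 40/9 20/9 10/9 40/9 5 8 S
4 160/101 160/17 -6720/1717 17520/1717 5 7 E
5 80/53 80/41 -480/2173 5880/2173 6 7 N
final 6 8 W

n=0: pose=(5,7,E); sL=160/101, sR=160/17; mL=-6720/1717, mR=17520/1717; mL+mR=10800/1717 → advance +1; mR−mL=240/17 → turn +1·90°
n=1: pose=(6,7,N); sL=80/53, sR=80/41; mL=-480/2173, mR=5880/2173; mL+mR=5400/2173 → advance +1; mR−mL=120/41 → turn +1·90°
n=2: pose=(6,8,W); sL=160/41, sR=160/137; mL=7680/5617, mR=17520/5617; mL+mR=25200/5617 → advance +1; mR−mL=240/137 → turn +1·90°
n=3: pose=(5,8,S); sL=40/9, sR=20/9; mL=10/9, mR=40/9; mL+mR=50/9 → advance +1; mR−mL=10/3 → turn +1·90°
n=4: pose=(5,7,E); sL=160/101, sR=160/17; mL=-6720/1717, mR=17520/1717; mL+mR=10800/1717 → advance +1; mR−mL=240/17 → turn +1·90°
n=5: pose=(6,7,N); sL=80/53, sR=80/41; mL=-480/2173, mR=5880/2173; mL+mR=5400/2173 → advance +1; mR−mL=120/41 → turn +1·90°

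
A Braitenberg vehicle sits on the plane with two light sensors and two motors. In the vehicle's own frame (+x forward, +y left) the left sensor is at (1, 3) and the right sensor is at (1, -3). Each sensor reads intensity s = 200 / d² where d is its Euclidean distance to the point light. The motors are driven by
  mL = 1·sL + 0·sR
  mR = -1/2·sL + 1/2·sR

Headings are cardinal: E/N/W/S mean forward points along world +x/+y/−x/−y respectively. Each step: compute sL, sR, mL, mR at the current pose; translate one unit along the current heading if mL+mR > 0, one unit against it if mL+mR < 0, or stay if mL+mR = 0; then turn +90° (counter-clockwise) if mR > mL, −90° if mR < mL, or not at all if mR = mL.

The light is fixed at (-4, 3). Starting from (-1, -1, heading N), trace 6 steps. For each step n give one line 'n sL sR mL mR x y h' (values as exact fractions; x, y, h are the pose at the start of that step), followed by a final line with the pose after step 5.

n=0: pose=(-1,-1,N); sL=200/9, sR=40/9; mL=200/9, mR=-80/9; mL+mR=40/3 → advance +1; mR−mL=-280/9 → turn -1·90°
n=1: pose=(-1,0,E); sL=25/2, sR=50/13; mL=25/2, mR=-225/52; mL+mR=425/52 → advance +1; mR−mL=-875/52 → turn -1·90°
n=2: pose=(0,0,S); sL=40/13, sR=200/17; mL=40/13, mR=960/221; mL+mR=1640/221 → advance +1; mR−mL=280/221 → turn +1·90°
n=3: pose=(0,-1,E); sL=100/13, sR=100/37; mL=100/13, mR=-1200/481; mL+mR=2500/481 → advance +1; mR−mL=-4900/481 → turn -1·90°
n=4: pose=(1,-1,S); sL=200/89, sR=200/29; mL=200/89, mR=6000/2581; mL+mR=11800/2581 → advance +1; mR−mL=200/2581 → turn +1·90°
n=5: pose=(1,-2,E); sL=5, sR=2; mL=5, mR=-3/2; mL+mR=7/2 → advance +1; mR−mL=-13/2 → turn -1·90°

0 200/9 40/9 200/9 -80/9 -1 -1 N
1 25/2 50/13 25/2 -225/52 -1 0 E
2 40/13 200/17 40/13 960/221 0 0 S
3 100/13 100/37 100/13 -1200/481 0 -1 E
4 200/89 200/29 200/89 6000/2581 1 -1 S
5 5 2 5 -3/2 1 -2 E
final 2 -2 S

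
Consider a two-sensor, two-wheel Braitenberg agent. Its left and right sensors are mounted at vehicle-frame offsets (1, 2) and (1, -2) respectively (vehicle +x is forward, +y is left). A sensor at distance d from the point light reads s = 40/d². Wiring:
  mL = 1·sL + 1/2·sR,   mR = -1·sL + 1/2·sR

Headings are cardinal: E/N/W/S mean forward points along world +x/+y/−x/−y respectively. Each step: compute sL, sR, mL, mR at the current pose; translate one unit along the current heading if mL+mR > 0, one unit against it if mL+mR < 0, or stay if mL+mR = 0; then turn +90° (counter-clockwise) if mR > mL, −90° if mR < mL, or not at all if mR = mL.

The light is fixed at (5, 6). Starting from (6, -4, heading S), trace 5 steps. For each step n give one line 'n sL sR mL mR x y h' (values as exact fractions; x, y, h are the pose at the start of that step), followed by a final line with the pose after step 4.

0 4/13 20/61 374/793 -114/793 6 -4 S
1 40/169 40/81 6620/13689 140/13689 6 -5 W
2 5/13 5/13 15/26 -5/26 5 -5 N
3 8/13 8/29 284/377 -180/377 5 -4 E
4 4/13 20/61 374/793 -114/793 6 -4 S
final 6 -5 W

n=0: pose=(6,-4,S); sL=4/13, sR=20/61; mL=374/793, mR=-114/793; mL+mR=20/61 → advance +1; mR−mL=-8/13 → turn -1·90°
n=1: pose=(6,-5,W); sL=40/169, sR=40/81; mL=6620/13689, mR=140/13689; mL+mR=40/81 → advance +1; mR−mL=-80/169 → turn -1·90°
n=2: pose=(5,-5,N); sL=5/13, sR=5/13; mL=15/26, mR=-5/26; mL+mR=5/13 → advance +1; mR−mL=-10/13 → turn -1·90°
n=3: pose=(5,-4,E); sL=8/13, sR=8/29; mL=284/377, mR=-180/377; mL+mR=8/29 → advance +1; mR−mL=-16/13 → turn -1·90°
n=4: pose=(6,-4,S); sL=4/13, sR=20/61; mL=374/793, mR=-114/793; mL+mR=20/61 → advance +1; mR−mL=-8/13 → turn -1·90°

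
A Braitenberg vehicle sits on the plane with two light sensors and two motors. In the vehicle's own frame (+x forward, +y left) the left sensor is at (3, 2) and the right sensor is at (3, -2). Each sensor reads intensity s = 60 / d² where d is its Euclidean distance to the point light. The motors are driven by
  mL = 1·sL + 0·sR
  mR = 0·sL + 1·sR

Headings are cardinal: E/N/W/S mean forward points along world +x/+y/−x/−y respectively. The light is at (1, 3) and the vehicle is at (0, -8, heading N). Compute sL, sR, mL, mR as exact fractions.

60/73 12/13 60/73 12/13

left sensor world pos  = (-2, -5); dL² = 73
right sensor world pos = (2, -5); dR² = 65
sL = 60/73 = 60/73
sR = 60/65 = 12/13
mL = 1·sL + 0·sR = 60/73
mR = 0·sL + 1·sR = 12/13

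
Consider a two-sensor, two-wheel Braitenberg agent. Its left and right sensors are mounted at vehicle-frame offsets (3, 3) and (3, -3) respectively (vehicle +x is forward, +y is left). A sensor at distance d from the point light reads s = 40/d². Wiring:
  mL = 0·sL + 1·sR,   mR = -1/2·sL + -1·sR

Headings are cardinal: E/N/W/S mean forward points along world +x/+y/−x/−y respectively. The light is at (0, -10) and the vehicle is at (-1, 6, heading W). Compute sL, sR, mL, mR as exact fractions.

8/37 40/377 40/377 -2988/13949

left sensor world pos  = (-4, 3); dL² = 185
right sensor world pos = (-4, 9); dR² = 377
sL = 40/185 = 8/37
sR = 40/377 = 40/377
mL = 0·sL + 1·sR = 40/377
mR = -1/2·sL + -1·sR = -2988/13949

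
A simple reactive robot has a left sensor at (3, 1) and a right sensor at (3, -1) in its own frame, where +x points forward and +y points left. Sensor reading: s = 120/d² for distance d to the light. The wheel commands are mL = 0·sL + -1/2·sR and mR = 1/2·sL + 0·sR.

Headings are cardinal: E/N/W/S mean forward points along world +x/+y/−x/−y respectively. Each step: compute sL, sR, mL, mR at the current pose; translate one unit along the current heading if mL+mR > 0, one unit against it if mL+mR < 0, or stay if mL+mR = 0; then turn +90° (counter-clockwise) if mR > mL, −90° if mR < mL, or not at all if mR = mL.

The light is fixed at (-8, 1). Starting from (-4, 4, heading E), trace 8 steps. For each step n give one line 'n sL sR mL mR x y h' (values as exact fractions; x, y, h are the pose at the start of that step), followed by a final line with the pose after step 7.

n=0: pose=(-4,4,E); sL=24/13, sR=120/53; mL=-60/53, mR=12/13; mL+mR=-144/689 → advance -1; mR−mL=1416/689 → turn +1·90°
n=1: pose=(-5,4,N); sL=3, sR=30/13; mL=-15/13, mR=3/2; mL+mR=9/26 → advance +1; mR−mL=69/26 → turn +1·90°
n=2: pose=(-5,5,W); sL=40/3, sR=24/5; mL=-12/5, mR=20/3; mL+mR=64/15 → advance +1; mR−mL=136/15 → turn +1·90°
n=3: pose=(-6,5,S); sL=12, sR=60; mL=-30, mR=6; mL+mR=-24 → advance -1; mR−mL=36 → turn +1·90°
n=4: pose=(-6,6,E); sL=120/61, sR=120/41; mL=-60/41, mR=60/61; mL+mR=-1200/2501 → advance -1; mR−mL=6120/2501 → turn +1·90°
n=5: pose=(-7,6,N); sL=15/8, sR=30/17; mL=-15/17, mR=15/16; mL+mR=15/272 → advance +1; mR−mL=495/272 → turn +1·90°
n=6: pose=(-7,7,W); sL=120/29, sR=120/53; mL=-60/53, mR=60/29; mL+mR=1440/1537 → advance +1; mR−mL=4920/1537 → turn +1·90°
n=7: pose=(-8,7,S); sL=12, sR=12; mL=-6, mR=6; mL+mR=0 → advance +0; mR−mL=12 → turn +1·90°

0 24/13 120/53 -60/53 12/13 -4 4 E
1 3 30/13 -15/13 3/2 -5 4 N
2 40/3 24/5 -12/5 20/3 -5 5 W
3 12 60 -30 6 -6 5 S
4 120/61 120/41 -60/41 60/61 -6 6 E
5 15/8 30/17 -15/17 15/16 -7 6 N
6 120/29 120/53 -60/53 60/29 -7 7 W
7 12 12 -6 6 -8 7 S
final -8 7 E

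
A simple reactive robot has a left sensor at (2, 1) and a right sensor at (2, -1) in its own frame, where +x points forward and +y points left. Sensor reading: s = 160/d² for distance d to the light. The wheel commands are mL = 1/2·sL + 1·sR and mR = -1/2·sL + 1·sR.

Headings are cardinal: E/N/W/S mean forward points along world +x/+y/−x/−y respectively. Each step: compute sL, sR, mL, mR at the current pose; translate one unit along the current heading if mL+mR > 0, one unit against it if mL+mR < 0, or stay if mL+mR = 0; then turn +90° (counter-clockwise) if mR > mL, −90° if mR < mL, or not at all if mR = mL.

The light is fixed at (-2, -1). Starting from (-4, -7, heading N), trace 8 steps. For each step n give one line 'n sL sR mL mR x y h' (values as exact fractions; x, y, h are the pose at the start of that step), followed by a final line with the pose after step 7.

n=0: pose=(-4,-7,N); sL=32/5, sR=160/17; mL=1072/85, mR=528/85; mL+mR=320/17 → advance +1; mR−mL=-32/5 → turn -1·90°
n=1: pose=(-4,-6,E); sL=10, sR=40/9; mL=85/9, mR=-5/9; mL+mR=80/9 → advance +1; mR−mL=-10 → turn -1·90°
n=2: pose=(-3,-6,S); sL=160/49, sR=160/53; mL=12080/2597, mR=3600/2597; mL+mR=320/53 → advance +1; mR−mL=-160/49 → turn -1·90°
n=3: pose=(-3,-7,W); sL=80/29, sR=80/17; mL=3000/493, mR=1640/493; mL+mR=160/17 → advance +1; mR−mL=-80/29 → turn -1·90°
n=4: pose=(-4,-7,N); sL=32/5, sR=160/17; mL=1072/85, mR=528/85; mL+mR=320/17 → advance +1; mR−mL=-32/5 → turn -1·90°
n=5: pose=(-4,-6,E); sL=10, sR=40/9; mL=85/9, mR=-5/9; mL+mR=80/9 → advance +1; mR−mL=-10 → turn -1·90°
n=6: pose=(-3,-6,S); sL=160/49, sR=160/53; mL=12080/2597, mR=3600/2597; mL+mR=320/53 → advance +1; mR−mL=-160/49 → turn -1·90°
n=7: pose=(-3,-7,W); sL=80/29, sR=80/17; mL=3000/493, mR=1640/493; mL+mR=160/17 → advance +1; mR−mL=-80/29 → turn -1·90°

0 32/5 160/17 1072/85 528/85 -4 -7 N
1 10 40/9 85/9 -5/9 -4 -6 E
2 160/49 160/53 12080/2597 3600/2597 -3 -6 S
3 80/29 80/17 3000/493 1640/493 -3 -7 W
4 32/5 160/17 1072/85 528/85 -4 -7 N
5 10 40/9 85/9 -5/9 -4 -6 E
6 160/49 160/53 12080/2597 3600/2597 -3 -6 S
7 80/29 80/17 3000/493 1640/493 -3 -7 W
final -4 -7 N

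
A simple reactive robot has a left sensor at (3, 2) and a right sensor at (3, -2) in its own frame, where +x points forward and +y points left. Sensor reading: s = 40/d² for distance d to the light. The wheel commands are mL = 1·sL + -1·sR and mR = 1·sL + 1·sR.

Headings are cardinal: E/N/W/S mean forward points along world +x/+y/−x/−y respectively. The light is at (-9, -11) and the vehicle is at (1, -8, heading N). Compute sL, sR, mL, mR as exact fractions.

2/5 2/9 8/45 28/45

left sensor world pos  = (-1, -5); dL² = 100
right sensor world pos = (3, -5); dR² = 180
sL = 40/100 = 2/5
sR = 40/180 = 2/9
mL = 1·sL + -1·sR = 8/45
mR = 1·sL + 1·sR = 28/45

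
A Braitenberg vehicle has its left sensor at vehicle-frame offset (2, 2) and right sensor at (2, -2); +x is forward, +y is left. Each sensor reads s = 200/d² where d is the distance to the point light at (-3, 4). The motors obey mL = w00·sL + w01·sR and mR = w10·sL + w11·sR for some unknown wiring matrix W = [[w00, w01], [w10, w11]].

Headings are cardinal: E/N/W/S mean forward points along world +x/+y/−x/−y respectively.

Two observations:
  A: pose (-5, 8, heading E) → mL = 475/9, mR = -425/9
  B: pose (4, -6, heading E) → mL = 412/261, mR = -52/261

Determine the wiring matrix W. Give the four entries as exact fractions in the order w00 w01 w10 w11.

1/2 1 1/2 -1

obs A: pose=(-5,8,E) → sL=50/9, sR=50, mL=475/9, mR=-425/9
obs B: pose=(4,-6,E) → sL=40/29, sR=8/9, mL=412/261, mR=-52/261
sensor matrix S = [[50/9, 50], [40/29, 8/9]]; det S = -150400/2349
solve [mL_A; mL_B] = S·[w00; w01] and [mR_A; mR_B] = S·[w10; w11]:
  w00 = 1/2, w01 = 1, w10 = 1/2, w11 = -1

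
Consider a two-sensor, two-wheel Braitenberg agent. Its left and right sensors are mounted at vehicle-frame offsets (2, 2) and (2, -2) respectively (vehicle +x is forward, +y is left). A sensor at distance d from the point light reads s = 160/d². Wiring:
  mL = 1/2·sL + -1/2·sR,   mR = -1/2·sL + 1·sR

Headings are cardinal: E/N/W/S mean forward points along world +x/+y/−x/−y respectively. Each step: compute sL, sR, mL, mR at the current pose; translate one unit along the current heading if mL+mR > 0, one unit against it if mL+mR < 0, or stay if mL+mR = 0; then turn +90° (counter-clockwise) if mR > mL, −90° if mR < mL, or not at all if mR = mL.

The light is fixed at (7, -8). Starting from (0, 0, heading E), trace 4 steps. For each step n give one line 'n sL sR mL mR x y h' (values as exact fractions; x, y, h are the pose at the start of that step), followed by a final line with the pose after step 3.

0 32/25 160/61 -1024/1525 3024/1525 0 0 E
1 40/41 40/29 -240/1189 1060/1189 1 0 N
2 160/113 32/37 1152/4181 656/4181 1 1 W
3 80/101 80/73 -1120/7373 5160/7373 0 1 N
final 0 2 W

n=0: pose=(0,0,E); sL=32/25, sR=160/61; mL=-1024/1525, mR=3024/1525; mL+mR=80/61 → advance +1; mR−mL=4048/1525 → turn +1·90°
n=1: pose=(1,0,N); sL=40/41, sR=40/29; mL=-240/1189, mR=1060/1189; mL+mR=20/29 → advance +1; mR−mL=1300/1189 → turn +1·90°
n=2: pose=(1,1,W); sL=160/113, sR=32/37; mL=1152/4181, mR=656/4181; mL+mR=16/37 → advance +1; mR−mL=-496/4181 → turn -1·90°
n=3: pose=(0,1,N); sL=80/101, sR=80/73; mL=-1120/7373, mR=5160/7373; mL+mR=40/73 → advance +1; mR−mL=6280/7373 → turn +1·90°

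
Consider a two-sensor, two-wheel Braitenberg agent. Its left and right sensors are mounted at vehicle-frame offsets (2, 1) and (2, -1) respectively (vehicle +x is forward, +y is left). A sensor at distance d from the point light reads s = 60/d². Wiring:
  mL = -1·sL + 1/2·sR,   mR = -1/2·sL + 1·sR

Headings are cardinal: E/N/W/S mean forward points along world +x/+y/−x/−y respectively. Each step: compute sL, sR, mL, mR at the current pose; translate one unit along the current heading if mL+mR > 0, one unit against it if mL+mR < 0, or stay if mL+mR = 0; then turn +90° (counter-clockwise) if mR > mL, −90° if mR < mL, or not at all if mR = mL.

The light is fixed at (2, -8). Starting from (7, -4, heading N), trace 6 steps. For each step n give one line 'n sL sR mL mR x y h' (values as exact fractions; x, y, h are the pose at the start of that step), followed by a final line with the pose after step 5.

0 15/13 5/6 -115/156 10/39 7 -4 N
1 60/13 12/5 -222/65 6/65 7 -5 W
2 6/5 30/13 -3/65 111/65 8 -5 S
3 60/73 12/13 -342/949 486/949 8 -6 E
4 15/13 3/4 -81/104 9/52 9 -6 N
5 12/5 60/29 -198/145 126/145 9 -7 W
final 10 -7 S

n=0: pose=(7,-4,N); sL=15/13, sR=5/6; mL=-115/156, mR=10/39; mL+mR=-25/52 → advance -1; mR−mL=155/156 → turn +1·90°
n=1: pose=(7,-5,W); sL=60/13, sR=12/5; mL=-222/65, mR=6/65; mL+mR=-216/65 → advance -1; mR−mL=228/65 → turn +1·90°
n=2: pose=(8,-5,S); sL=6/5, sR=30/13; mL=-3/65, mR=111/65; mL+mR=108/65 → advance +1; mR−mL=114/65 → turn +1·90°
n=3: pose=(8,-6,E); sL=60/73, sR=12/13; mL=-342/949, mR=486/949; mL+mR=144/949 → advance +1; mR−mL=828/949 → turn +1·90°
n=4: pose=(9,-6,N); sL=15/13, sR=3/4; mL=-81/104, mR=9/52; mL+mR=-63/104 → advance -1; mR−mL=99/104 → turn +1·90°
n=5: pose=(9,-7,W); sL=12/5, sR=60/29; mL=-198/145, mR=126/145; mL+mR=-72/145 → advance -1; mR−mL=324/145 → turn +1·90°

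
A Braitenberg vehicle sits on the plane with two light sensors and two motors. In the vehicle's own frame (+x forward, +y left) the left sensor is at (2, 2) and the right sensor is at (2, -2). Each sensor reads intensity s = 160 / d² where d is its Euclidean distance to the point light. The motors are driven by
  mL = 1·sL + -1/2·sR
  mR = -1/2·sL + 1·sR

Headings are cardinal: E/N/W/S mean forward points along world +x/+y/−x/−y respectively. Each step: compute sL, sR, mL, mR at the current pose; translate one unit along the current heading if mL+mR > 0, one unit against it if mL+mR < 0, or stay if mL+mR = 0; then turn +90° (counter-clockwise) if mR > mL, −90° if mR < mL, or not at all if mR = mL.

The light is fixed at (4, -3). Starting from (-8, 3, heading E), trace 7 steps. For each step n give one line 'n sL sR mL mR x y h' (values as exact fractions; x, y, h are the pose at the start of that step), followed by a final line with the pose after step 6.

0 40/41 40/29 340/1189 1060/1189 -8 3 E
1 160/233 32/29 912/6757 5136/6757 -7 3 N
2 80/97 16/25 1224/2425 552/2425 -7 4 W
3 160/277 160/181 6800/50137 29840/50137 -8 4 N
4 20/29 20/37 450/1073 210/1073 -8 5 W
5 32/65 160/221 144/1105 528/1105 -9 5 N
6 80/137 80/173 8360/23701 4040/23701 -9 6 W
final -10 6 N

n=0: pose=(-8,3,E); sL=40/41, sR=40/29; mL=340/1189, mR=1060/1189; mL+mR=1400/1189 → advance +1; mR−mL=720/1189 → turn +1·90°
n=1: pose=(-7,3,N); sL=160/233, sR=32/29; mL=912/6757, mR=5136/6757; mL+mR=6048/6757 → advance +1; mR−mL=4224/6757 → turn +1·90°
n=2: pose=(-7,4,W); sL=80/97, sR=16/25; mL=1224/2425, mR=552/2425; mL+mR=1776/2425 → advance +1; mR−mL=-672/2425 → turn -1·90°
n=3: pose=(-8,4,N); sL=160/277, sR=160/181; mL=6800/50137, mR=29840/50137; mL+mR=36640/50137 → advance +1; mR−mL=23040/50137 → turn +1·90°
n=4: pose=(-8,5,W); sL=20/29, sR=20/37; mL=450/1073, mR=210/1073; mL+mR=660/1073 → advance +1; mR−mL=-240/1073 → turn -1·90°
n=5: pose=(-9,5,N); sL=32/65, sR=160/221; mL=144/1105, mR=528/1105; mL+mR=672/1105 → advance +1; mR−mL=384/1105 → turn +1·90°
n=6: pose=(-9,6,W); sL=80/137, sR=80/173; mL=8360/23701, mR=4040/23701; mL+mR=12400/23701 → advance +1; mR−mL=-4320/23701 → turn -1·90°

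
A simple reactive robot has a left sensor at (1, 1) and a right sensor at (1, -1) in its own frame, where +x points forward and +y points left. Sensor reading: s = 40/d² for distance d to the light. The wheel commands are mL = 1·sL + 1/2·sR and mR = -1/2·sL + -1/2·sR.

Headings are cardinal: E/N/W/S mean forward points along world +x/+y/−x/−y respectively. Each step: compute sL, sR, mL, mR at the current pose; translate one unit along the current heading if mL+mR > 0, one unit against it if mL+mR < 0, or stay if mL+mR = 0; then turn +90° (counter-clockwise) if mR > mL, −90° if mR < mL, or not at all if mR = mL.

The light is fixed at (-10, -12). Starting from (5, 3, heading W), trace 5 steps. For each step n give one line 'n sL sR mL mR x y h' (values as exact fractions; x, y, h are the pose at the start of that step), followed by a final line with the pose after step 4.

n=0: pose=(5,3,W); sL=5/49, sR=10/113; mL=810/5537, mR=-1055/11074; mL+mR=5/98 → advance +1; mR−mL=-2675/11074 → turn -1·90°
n=1: pose=(4,3,N); sL=8/85, sR=40/481; mL=5548/40885, mR=-3624/40885; mL+mR=4/85 → advance +1; mR−mL=-9172/40885 → turn -1·90°
n=2: pose=(4,4,E); sL=20/257, sR=4/45; mL=1414/11565, mR=-964/11565; mL+mR=10/257 → advance +1; mR−mL=-2378/11565 → turn -1·90°
n=3: pose=(5,4,S); sL=40/481, sR=40/421; mL=26460/202501, mR=-18040/202501; mL+mR=20/481 → advance +1; mR−mL=-44500/202501 → turn -1·90°
n=4: pose=(5,3,W); sL=5/49, sR=10/113; mL=810/5537, mR=-1055/11074; mL+mR=5/98 → advance +1; mR−mL=-2675/11074 → turn -1·90°

0 5/49 10/113 810/5537 -1055/11074 5 3 W
1 8/85 40/481 5548/40885 -3624/40885 4 3 N
2 20/257 4/45 1414/11565 -964/11565 4 4 E
3 40/481 40/421 26460/202501 -18040/202501 5 4 S
4 5/49 10/113 810/5537 -1055/11074 5 3 W
final 4 3 N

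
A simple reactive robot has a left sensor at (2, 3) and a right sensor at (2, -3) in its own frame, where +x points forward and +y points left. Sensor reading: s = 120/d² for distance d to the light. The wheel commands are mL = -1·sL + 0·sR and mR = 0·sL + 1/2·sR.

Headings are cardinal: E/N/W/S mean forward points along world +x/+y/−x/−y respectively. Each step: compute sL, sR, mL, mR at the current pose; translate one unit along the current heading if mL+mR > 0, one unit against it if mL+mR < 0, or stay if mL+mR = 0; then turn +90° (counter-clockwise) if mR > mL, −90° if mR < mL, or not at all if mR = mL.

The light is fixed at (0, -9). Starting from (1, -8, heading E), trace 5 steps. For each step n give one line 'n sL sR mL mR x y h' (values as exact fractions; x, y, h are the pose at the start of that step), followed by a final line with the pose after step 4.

n=0: pose=(1,-8,E); sL=24/5, sR=120/13; mL=-24/5, mR=60/13; mL+mR=-12/65 → advance -1; mR−mL=612/65 → turn +1·90°
n=1: pose=(0,-8,N); sL=20/3, sR=20/3; mL=-20/3, mR=10/3; mL+mR=-10/3 → advance -1; mR−mL=10 → turn +1·90°
n=2: pose=(0,-9,W); sL=120/13, sR=120/13; mL=-120/13, mR=60/13; mL+mR=-60/13 → advance -1; mR−mL=180/13 → turn +1·90°
n=3: pose=(1,-9,S); sL=6, sR=15; mL=-6, mR=15/2; mL+mR=3/2 → advance +1; mR−mL=27/2 → turn +1·90°
n=4: pose=(1,-10,E); sL=120/13, sR=24/5; mL=-120/13, mR=12/5; mL+mR=-444/65 → advance -1; mR−mL=756/65 → turn +1·90°

0 24/5 120/13 -24/5 60/13 1 -8 E
1 20/3 20/3 -20/3 10/3 0 -8 N
2 120/13 120/13 -120/13 60/13 0 -9 W
3 6 15 -6 15/2 1 -9 S
4 120/13 24/5 -120/13 12/5 1 -10 E
final 0 -10 N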